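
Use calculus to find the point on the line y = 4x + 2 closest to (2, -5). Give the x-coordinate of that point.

Minimize D(x)^2 = (x - 2)^2 + (4x + 7)^2.
d/dx[D^2] = 2(x - 2) + 2·4·(4x + 7) = 0 ⇒ x = -26/17.
Then y = -70/17 and the distance is √(225/17) ≈ 3.6380.

-26/17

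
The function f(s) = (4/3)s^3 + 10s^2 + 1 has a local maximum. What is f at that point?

f'(s) = 4s^2 + 20s = 0 at s = -5, 0.
f''(s) = 8s + 20. f''(-5) = -20 < 0 ⇒ local maximum; f''(0) = 20 > 0 ⇒ local minimum.
Thus f has its local maximum at s = -5, with value 253/3.

253/3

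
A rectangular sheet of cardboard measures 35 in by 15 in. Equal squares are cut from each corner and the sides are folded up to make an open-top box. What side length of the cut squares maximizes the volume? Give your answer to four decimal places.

With cut size x, the volume is V(x) = x(35 − 2x)(15 − 2x) for 0 < x < 7.5.
V'(x) = 12x^2 − 200x + 525. Setting V'(x) = 0 gives x ≈ 3.2644 (the root in (0, 7.5)).
V''(x) = 24x − 200 is negative there, so this is the maximum; V ≈ 787.3251.

3.2644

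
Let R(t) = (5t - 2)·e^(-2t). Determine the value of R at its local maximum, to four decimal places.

0.4132

R'(t) = 5·e^(-2t) + (5t - 2)·(-2)·e^(-2t) = (-10t + 9)·e^(-2t). Since e^(-2t) > 0, the only critical point is t = 9/10.
R''(9/10) has the same sign as -10 < 0, so this is a local maximum.
R(9/10) = (5/2)·e^(-9/5) ≈ 0.4132.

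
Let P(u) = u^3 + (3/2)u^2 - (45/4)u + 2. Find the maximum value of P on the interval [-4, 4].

45

The derivative is 3u^2 + 3u - 45/4, which vanishes at u = -5/2 and u = 3/2.
Evaluating at the critical points and endpoints: P(-4) = 7, P(-5/2) = 191/8, P(3/2) = -65/8, P(4) = 45.
The maximum over the interval is 45, attained at u = 4.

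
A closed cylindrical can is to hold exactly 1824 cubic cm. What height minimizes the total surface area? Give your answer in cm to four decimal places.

With radius r and height h, πr²h = 1824 so h = 1824/(πr²), and S(r) = 2πr² + 2πrh = 2πr² + 2·1824/r.
S'(r) = 4πr − 2·1824/r² = 0 ⇒ r³ = 1824/(2π), so r ≈ 6.6214 and h = 2r ≈ 13.2428.
S''(r) = 4π + 4·1824/r³ > 0, so this is the minimum; S ≈ 826.4142.

13.2428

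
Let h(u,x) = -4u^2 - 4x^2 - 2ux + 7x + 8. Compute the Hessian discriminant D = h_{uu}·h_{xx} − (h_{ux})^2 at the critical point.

∂h/∂u = -8u - 2x = 0 and ∂h/∂x = -2u - 8x + 7 = 0, so (u, x) = (-7/30, 14/15).
The Hessian has h_{uu} = -8, h_{xx} = -8, h_{ux} = -2, giving D = 60 > 0 with h_{uu} < 0, so the point is a local maximum.
D = (-8)·(-8) − (-2)^2 = 60.

60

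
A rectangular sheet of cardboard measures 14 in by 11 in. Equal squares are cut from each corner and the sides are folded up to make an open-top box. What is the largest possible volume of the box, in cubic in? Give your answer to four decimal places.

With cut size x, the volume is V(x) = x(14 − 2x)(11 − 2x) for 0 < x < 5.5.
V'(x) = 12x^2 − 100x + 154. Setting V'(x) = 0 gives x ≈ 2.0388 (the root in (0, 5.5)).
V''(x) = 24x − 100 is negative there, so this is the maximum; V ≈ 140.0387.

140.0387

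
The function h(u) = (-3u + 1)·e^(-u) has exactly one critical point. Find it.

4/3

By the product rule, h'(u) = (3u - 4)·e^(-u). Since e^(-u) > 0, the only critical point is u = 4/3.
h''(4/3) has the same sign as 3 > 0, so this is a local minimum.
h(4/3) = (-3)·e^(-4/3) ≈ -0.7908.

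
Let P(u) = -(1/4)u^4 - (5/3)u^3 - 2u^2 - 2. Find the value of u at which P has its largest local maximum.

P'(u) = -u^3 - 5u^2 - 4u. Setting P'(u) = 0 gives u ∈ {-4, -1, 0}.
P''(u) = -3u^2 - 10u - 4. P''(-4) = -12 < 0 ⇒ local maximum; P''(-1) = 3 > 0 ⇒ local minimum; P''(0) = -4 < 0 ⇒ local maximum.
Thus P has its largest local maximum at u = -4, with value 26/3.

-4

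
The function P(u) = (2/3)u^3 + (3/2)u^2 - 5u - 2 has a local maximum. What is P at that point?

P'(u) = 2u^2 + 3u - 5 = 0 at u = -5/2, 1.
Second-derivative test with P''(u) = 4u + 3: P''(-5/2) = -7 < 0 ⇒ local maximum; P''(1) = 7 > 0 ⇒ local minimum.
The local maximum is P(-5/2) = 227/24.

227/24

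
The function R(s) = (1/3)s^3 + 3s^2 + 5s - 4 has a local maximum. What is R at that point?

R'(s) = s^2 + 6s + 5 = 0 at s = -5, -1.
Second-derivative test with R''(s) = 2s + 6: R''(-5) = -4 < 0 ⇒ local maximum; R''(-1) = 4 > 0 ⇒ local minimum.
So the local maximum value is R(-5) = 13/3.

13/3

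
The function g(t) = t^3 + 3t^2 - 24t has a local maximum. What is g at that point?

g'(t) = 3t^2 + 6t - 24 = 0 at t = -4, 2.
Second-derivative test with g''(t) = 6t + 6: g''(-4) = -18 < 0 ⇒ local maximum; g''(2) = 18 > 0 ⇒ local minimum.
Thus g has its local maximum at t = -4, with value 80.

80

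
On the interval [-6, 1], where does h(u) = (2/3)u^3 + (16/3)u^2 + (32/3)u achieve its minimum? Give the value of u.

-6

The derivative is 2u^2 + (32/3)u + 32/3, which vanishes at u = -4 and u = -4/3.
Compare values at every candidate in [-6, 1]: h(-6) = -16, h(-4) = 0, h(-4/3) = -512/81, h(1) = 50/3.
The minimum over the interval is -16, attained at u = -6.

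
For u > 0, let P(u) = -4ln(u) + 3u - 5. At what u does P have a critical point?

P'(u) = -4/u + 3 = 0 gives u = 4/3.
P''(u) = 4/u², which is positive for u > 0, so this is a local minimum.
P(4/3) = -4·ln(4/3) + 4 - 5 ≈ -2.1507.

4/3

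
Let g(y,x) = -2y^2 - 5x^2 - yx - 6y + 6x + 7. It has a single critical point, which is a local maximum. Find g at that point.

187/13

∂g/∂y = -4y - x - 6 = 0 and ∂g/∂x = -y - 10x + 6 = 0, so (y, x) = (-22/13, 10/13).
The Hessian has g_{yy} = -4, g_{xx} = -10, g_{yx} = -1, giving D = 39 > 0 with g_{yy} < 0, so the point is a local maximum.
g(-22/13, 10/13) = 187/13.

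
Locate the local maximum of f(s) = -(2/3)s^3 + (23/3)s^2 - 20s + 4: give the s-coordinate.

6

f'(s) = -2s^2 + (46/3)s - 20. Setting f'(s) = 0 gives s ∈ {5/3, 6}.
Since f''(s) = -4s + 46/3, we get f''(5/3) = 26/3 > 0 ⇒ local minimum; f''(6) = -26/3 < 0 ⇒ local maximum.
The local maximum is f(6) = 16.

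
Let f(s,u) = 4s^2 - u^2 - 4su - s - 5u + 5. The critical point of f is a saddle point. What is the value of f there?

∂f/∂s = 8s - 4u - 1 = 0 and ∂f/∂u = -4s - 2u - 5 = 0, so (s, u) = (-9/16, -11/8).
The Hessian has f_{ss} = 8, f_{uu} = -2, f_{su} = -4, giving D = -32 < 0, so the point is a saddle point.
f(-9/16, -11/8) = 279/32.

279/32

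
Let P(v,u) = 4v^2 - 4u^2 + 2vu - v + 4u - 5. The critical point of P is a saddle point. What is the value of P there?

∂P/∂v = 8v + 2u - 1 = 0 and ∂P/∂u = 2v - 8u + 4 = 0, so (v, u) = (0, 1/2).
The Hessian has P_{vv} = 8, P_{uu} = -8, P_{vu} = 2, giving D = -68 < 0, so the point is a saddle point.
P(0, 1/2) = -4.

-4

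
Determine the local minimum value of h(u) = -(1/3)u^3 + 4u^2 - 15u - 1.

-19

h'(u) = -u^2 + 8u - 15. Setting h'(u) = 0 gives u ∈ {3, 5}.
Second-derivative test with h''(u) = -2u + 8: h''(3) = 2 > 0 ⇒ local minimum; h''(5) = -2 < 0 ⇒ local maximum.
So the local minimum value is h(3) = -19.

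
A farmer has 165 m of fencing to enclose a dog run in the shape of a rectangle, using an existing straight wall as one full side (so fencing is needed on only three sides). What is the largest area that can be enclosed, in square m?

27225/8

Let the sides perpendicular to the wall have length x and the parallel side y, so 2x + y = 165 and the area is A = xy = x(165 − 2x).
A'(x) = 165 − 4x = 0 gives x = 165/4, and A''(x) = −4 < 0 confirms a maximum.
Then y = 165 − 2·165/4 = 165/2 and A = 27225/8.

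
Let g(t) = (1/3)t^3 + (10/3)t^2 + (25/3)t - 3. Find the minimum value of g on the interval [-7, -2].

-37/3

g'(t) = t^2 + (20/3)t + 25/3, whose only zero in [-7, -2] is t = -5.
Evaluating at the critical points and endpoints: g(-7) = -37/3; g(-5) = -3; g(-2) = -9.
Hence the absolute minimum is -37/3 at t = -7.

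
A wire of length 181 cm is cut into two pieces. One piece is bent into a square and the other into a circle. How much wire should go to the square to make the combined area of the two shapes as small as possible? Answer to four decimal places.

101.3779

Let x be the length used for the square. Square side x/4; circle radius (181−x)/(2π).
A(x) = (x/4)² + π·((181−x)/(2π))² = x²/16 + (181−x)²/(4π) for 0 ≤ x ≤ 181. A'(x) = x/8 − (181−x)/(2π) = 0 gives x = 4·181/(π+4) ≈ 101.3779.
A'' = 1/8 + 1/(2π) > 0, so this gives the minimum combined area; x ≈ 101.3779 cm to the square.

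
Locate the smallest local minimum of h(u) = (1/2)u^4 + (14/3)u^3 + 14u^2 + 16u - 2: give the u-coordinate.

h'(u) = 2u^3 + 14u^2 + 28u + 16. Setting h'(u) = 0 gives u ∈ {-4, -2, -1}.
Second-derivative test with h''(u) = 6u^2 + 28u + 28: h''(-4) = 12 > 0 ⇒ local minimum; h''(-2) = -4 < 0 ⇒ local maximum; h''(-1) = 6 > 0 ⇒ local minimum.
So the smallest local minimum value is h(-4) = -38/3.

-4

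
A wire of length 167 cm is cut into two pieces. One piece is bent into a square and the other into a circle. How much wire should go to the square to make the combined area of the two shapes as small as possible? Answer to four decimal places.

Let x be the length used for the square. Square side x/4; circle radius (167−x)/(2π).
A(x) = (x/4)² + π·((167−x)/(2π))² = x²/16 + (167−x)²/(4π) for 0 ≤ x ≤ 167. A'(x) = x/8 − (167−x)/(2π) = 0 gives x = 4·167/(π+4) ≈ 93.5366.
A'' = 1/8 + 1/(2π) > 0, so this gives the minimum combined area; x ≈ 93.5366 cm to the square.

93.5366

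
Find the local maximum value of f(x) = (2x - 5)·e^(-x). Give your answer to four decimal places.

By the product rule, f'(x) = (-2x + 7)·e^(-x). Since e^(-x) > 0, the only critical point is x = 7/2.
f''(7/2) has the same sign as -2 < 0, so this is a local maximum.
f(7/2) = (2)·e^(-7/2) ≈ 0.0604.

0.0604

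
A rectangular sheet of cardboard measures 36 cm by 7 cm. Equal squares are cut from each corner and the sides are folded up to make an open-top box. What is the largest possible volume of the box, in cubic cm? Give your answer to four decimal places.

With cut size x, the volume is V(x) = x(36 − 2x)(7 − 2x) for 0 < x < 3.5.
V'(x) = 12x^2 − 172x + 252. Setting V'(x) = 0 gives x ≈ 1.6566 (the root in (0, 3.5)).
V''(x) = 24x − 172 is negative there, so this is the maximum; V ≈ 199.6364.

199.6364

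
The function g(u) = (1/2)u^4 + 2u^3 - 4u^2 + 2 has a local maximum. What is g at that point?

2

g'(u) = 2u^3 + 6u^2 - 8u. Setting g'(u) = 0 gives u ∈ {-4, 0, 1}.
Second-derivative test with g''(u) = 6u^2 + 12u - 8: g''(-4) = 40 > 0 ⇒ local minimum; g''(0) = -8 < 0 ⇒ local maximum; g''(1) = 10 > 0 ⇒ local minimum.
So the local maximum value is g(0) = 2.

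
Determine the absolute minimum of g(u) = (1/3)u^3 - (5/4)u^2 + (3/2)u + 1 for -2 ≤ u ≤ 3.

-29/3

The derivative is u^2 - (5/2)u + 3/2, which vanishes at u = 1 and u = 3/2.
Evaluating at the critical points and endpoints: g(-2) = -29/3, g(1) = 19/12, g(3/2) = 25/16, g(3) = 13/4.
The minimum over the interval is -29/3, attained at u = -2.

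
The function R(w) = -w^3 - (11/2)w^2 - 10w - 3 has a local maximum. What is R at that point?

R'(w) = -3w^2 - 11w - 10. Setting R'(w) = 0 gives w ∈ {-2, -5/3}.
Second-derivative test with R''(w) = -6w - 11: R''(-2) = 1 > 0 ⇒ local minimum; R''(-5/3) = -1 < 0 ⇒ local maximum.
So the local maximum value is R(-5/3) = 163/54.

163/54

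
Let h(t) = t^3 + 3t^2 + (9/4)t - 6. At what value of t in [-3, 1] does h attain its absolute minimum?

-3

The derivative is 3t^2 + 6t + 9/4, which vanishes at t = -3/2 and t = -1/2.
Candidates: h(-3) = -51/4; h(-3/2) = -6; h(-1/2) = -13/2; h(1) = 1/4.
Hence the absolute minimum is -51/4 at t = -3.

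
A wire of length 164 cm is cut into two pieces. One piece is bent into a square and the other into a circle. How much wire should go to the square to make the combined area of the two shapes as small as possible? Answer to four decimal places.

91.8563

Let x be the length used for the square. Square side x/4; circle radius (164−x)/(2π).
A(x) = (x/4)² + π·((164−x)/(2π))² = x²/16 + (164−x)²/(4π) for 0 ≤ x ≤ 164. A'(x) = x/8 − (164−x)/(2π) = 0 gives x = 4·164/(π+4) ≈ 91.8563.
A'' = 1/8 + 1/(2π) > 0, so this gives the minimum combined area; x ≈ 91.8563 cm to the square.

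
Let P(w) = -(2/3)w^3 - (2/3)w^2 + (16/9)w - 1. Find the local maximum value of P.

Critical points: P'(w) = -2w^2 - (4/3)w + 16/9 vanishes at w = -4/3, 2/3.
Second-derivative test with P''(w) = -4w - 4/3: P''(-4/3) = 4 > 0 ⇒ local minimum; P''(2/3) = -4 < 0 ⇒ local maximum.
The local maximum is P(2/3) = -25/81.

-25/81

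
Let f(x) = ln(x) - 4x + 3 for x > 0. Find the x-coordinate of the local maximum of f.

f'(x) = 1/x − 4 = 0 gives x = 1/4.
f''(x) = -1/x², which is negative for x > 0, so this is a local maximum.
f(1/4) = 1·ln(1/4) - 1 + 3 ≈ 0.6137.

1/4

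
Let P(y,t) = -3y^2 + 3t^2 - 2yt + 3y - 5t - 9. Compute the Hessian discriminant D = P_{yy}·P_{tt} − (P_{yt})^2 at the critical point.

-40

∂P/∂y = -6y - 2t + 3 = 0 and ∂P/∂t = -2y + 6t - 5 = 0, so (y, t) = (1/5, 9/10).
The Hessian has P_{yy} = -6, P_{tt} = 6, P_{yt} = -2, giving D = -40 < 0, so the point is a saddle point.
D = (-6)·(6) − (-2)^2 = -40.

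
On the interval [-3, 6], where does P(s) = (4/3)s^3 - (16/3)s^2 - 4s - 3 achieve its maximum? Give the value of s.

6

The derivative is 4s^2 - (32/3)s - 4, which vanishes at s = -1/3 and s = 3.
Evaluating at the critical points and endpoints: P(-3) = -75, P(-1/3) = -187/81, P(3) = -27, P(6) = 69.
So the maximum is P(6) = 69.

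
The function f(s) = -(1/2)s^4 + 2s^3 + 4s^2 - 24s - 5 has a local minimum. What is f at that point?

Critical points: f'(s) = -2s^3 + 6s^2 + 8s - 24 vanishes at s = -2, 2, 3.
Since f''(s) = -6s^2 + 12s + 8, we get f''(-2) = -40 < 0 ⇒ local maximum; f''(2) = 8 > 0 ⇒ local minimum; f''(3) = -10 < 0 ⇒ local maximum.
The local minimum is f(2) = -29.

-29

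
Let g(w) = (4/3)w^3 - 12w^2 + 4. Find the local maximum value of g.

g'(w) = 4w^2 - 24w. Setting g'(w) = 0 gives w ∈ {0, 6}.
Since g''(w) = 8w - 24, we get g''(0) = -24 < 0 ⇒ local maximum; g''(6) = 24 > 0 ⇒ local minimum.
So the local maximum value is g(0) = 4.

4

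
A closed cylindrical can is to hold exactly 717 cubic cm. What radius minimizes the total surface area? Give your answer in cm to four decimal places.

With radius r and height h, πr²h = 717 so h = 717/(πr²), and S(r) = 2πr² + 2πrh = 2πr² + 2·717/r.
S'(r) = 4πr − 2·717/r² = 0 ⇒ r³ = 717/(2π), so r ≈ 4.8504 and h = 2r ≈ 9.7008.
S''(r) = 4π + 4·717/r³ > 0, so this is the minimum; S ≈ 443.4663.

4.8504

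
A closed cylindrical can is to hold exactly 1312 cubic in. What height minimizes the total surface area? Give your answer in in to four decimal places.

11.8654

With radius r and height h, πr²h = 1312 so h = 1312/(πr²), and S(r) = 2πr² + 2πrh = 2πr² + 2·1312/r.
S'(r) = 4πr − 2·1312/r² = 0 ⇒ r³ = 1312/(2π), so r ≈ 5.9327 and h = 2r ≈ 11.8654.
S''(r) = 4π + 4·1312/r³ > 0, so this is the minimum; S ≈ 663.4432.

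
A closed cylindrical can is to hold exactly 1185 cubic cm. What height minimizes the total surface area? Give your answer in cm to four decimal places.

11.4695

With radius r and height h, πr²h = 1185 so h = 1185/(πr²), and S(r) = 2πr² + 2πrh = 2πr² + 2·1185/r.
S'(r) = 4πr − 2·1185/r² = 0 ⇒ r³ = 1185/(2π), so r ≈ 5.7347 and h = 2r ≈ 11.4695.
S''(r) = 4π + 4·1185/r³ > 0, so this is the minimum; S ≈ 619.9073.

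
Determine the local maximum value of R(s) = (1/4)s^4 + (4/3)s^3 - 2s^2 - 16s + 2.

58/3

Critical points: R'(s) = s^3 + 4s^2 - 4s - 16 vanishes at s = -4, -2, 2.
Since R''(s) = 3s^2 + 8s - 4, we get R''(-4) = 12 > 0 ⇒ local minimum; R''(-2) = -8 < 0 ⇒ local maximum; R''(2) = 24 > 0 ⇒ local minimum.
The local maximum is R(-2) = 58/3.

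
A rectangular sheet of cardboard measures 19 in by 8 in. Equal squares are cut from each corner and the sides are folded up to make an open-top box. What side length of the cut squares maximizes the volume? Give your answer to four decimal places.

1.7462

With cut size x, the volume is V(x) = x(19 − 2x)(8 − 2x) for 0 < x < 4.
V'(x) = 12x^2 − 108x + 152. Setting V'(x) = 0 gives x ≈ 1.7462 (the root in (0, 4)).
V''(x) = 24x − 108 is negative there, so this is the maximum; V ≈ 122.0630.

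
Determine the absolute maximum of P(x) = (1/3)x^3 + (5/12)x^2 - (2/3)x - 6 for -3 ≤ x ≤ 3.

The derivative is x^2 + (5/6)x - 2/3, which vanishes at x = -4/3 and x = 1/2.
Candidates: P(-3) = -37/4,  P(-4/3) = -418/81,  P(1/2) = -99/16,  P(3) = 19/4.
So the maximum is P(3) = 19/4.

19/4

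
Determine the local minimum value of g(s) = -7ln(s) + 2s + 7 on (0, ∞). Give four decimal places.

5.2307

g'(s) = -7/s + 2 = 0 gives s = 7/2.
g''(s) = 7/s², which is positive for s > 0, so this is a local minimum.
g(7/2) = -7·ln(7/2) + 7 + 7 ≈ 5.2307.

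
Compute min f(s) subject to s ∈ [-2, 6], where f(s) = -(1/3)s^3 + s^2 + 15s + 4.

Differentiating, f'(s) = -s^2 + 2s + 15; whose only zero in [-2, 6] is s = 5.
Candidates: f(-2) = -58/3,  f(5) = 187/3,  f(6) = 58.
The minimum over the interval is -58/3, attained at s = -2.

-58/3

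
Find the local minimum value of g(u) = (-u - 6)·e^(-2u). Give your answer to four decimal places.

By the product rule, g'(u) = (2u + 11)·e^(-2u). Since e^(-2u) > 0, the only critical point is u = -11/2.
g''(-11/2) has the same sign as 2 > 0, so this is a local minimum.
g(-11/2) = (-1/2)·e^(11) ≈ -29937.0709.

-29937.0709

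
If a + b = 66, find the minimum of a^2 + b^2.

2178

With a + b = 66, a^2 + b^2 = a^2 + (66 − a)^2.
The derivative 2a − 2(66 − a) = 4a − 132 vanishes at a = 33; second derivative 4 > 0, a minimum.
The minimum is 2·(33)^2 = 2178.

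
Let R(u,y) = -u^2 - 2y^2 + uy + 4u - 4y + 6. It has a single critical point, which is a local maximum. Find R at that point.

∂R/∂u = -2u + y + 4 = 0 and ∂R/∂y = u - 4y - 4 = 0, so (u, y) = (12/7, -4/7).
The Hessian has R_{uu} = -2, R_{yy} = -4, R_{uy} = 1, giving D = 7 > 0 with R_{uu} < 0, so the point is a local maximum.
R(12/7, -4/7) = 74/7.

74/7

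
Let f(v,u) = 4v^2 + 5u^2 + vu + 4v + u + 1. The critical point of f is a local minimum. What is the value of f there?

-1/79

∂f/∂v = 8v + u + 4 = 0 and ∂f/∂u = v + 10u + 1 = 0, so (v, u) = (-39/79, -4/79).
The Hessian has f_{vv} = 8, f_{uu} = 10, f_{vu} = 1, giving D = 79 > 0 with f_{vv} > 0, so the point is a local minimum.
f(-39/79, -4/79) = -1/79.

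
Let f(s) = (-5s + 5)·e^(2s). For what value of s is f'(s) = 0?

1/2

Differentiating with the product rule gives f'(s) = (-10s + 5)·e^(2s). Since e^(2s) > 0, the only critical point is s = 1/2.
f''(1/2) has the same sign as -10 < 0, so this is a local maximum.
f(1/2) = (5/2)·e^(1) ≈ 6.7957.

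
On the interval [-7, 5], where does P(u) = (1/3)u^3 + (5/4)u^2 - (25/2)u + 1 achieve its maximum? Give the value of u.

Differentiating, P'(u) = u^2 + (5/2)u - 25/2; which vanishes at u = -5 and u = 5/2.
Compare values at every candidate in [-7, 5]: P(-7) = 425/12,  P(-5) = 637/12,  P(5/2) = -827/48,  P(5) = 137/12.
The maximum over the interval is 637/12, attained at u = -5.

-5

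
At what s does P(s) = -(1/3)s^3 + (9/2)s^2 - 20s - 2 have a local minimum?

P'(s) = -s^2 + 9s - 20. Setting P'(s) = 0 gives s ∈ {4, 5}.
Second-derivative test with P''(s) = -2s + 9: P''(4) = 1 > 0 ⇒ local minimum; P''(5) = -1 < 0 ⇒ local maximum.
Thus P has its local minimum at s = 4, with value -94/3.

4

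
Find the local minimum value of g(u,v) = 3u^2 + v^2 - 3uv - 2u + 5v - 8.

∂g/∂u = 6u - 3v - 2 = 0 and ∂g/∂v = -3u + 2v + 5 = 0, so (u, v) = (-11/3, -8).
The Hessian has g_{uu} = 6, g_{vv} = 2, g_{uv} = -3, giving D = 3 > 0 with g_{uu} > 0, so the point is a local minimum.
g(-11/3, -8) = -73/3.

-73/3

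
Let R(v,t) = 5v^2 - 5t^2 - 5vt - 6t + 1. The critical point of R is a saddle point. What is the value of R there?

∂R/∂v = 10v - 5t = 0 and ∂R/∂t = -5v - 10t - 6 = 0, so (v, t) = (-6/25, -12/25).
The Hessian has R_{vv} = 10, R_{tt} = -10, R_{vt} = -5, giving D = -125 < 0, so the point is a saddle point.
R(-6/25, -12/25) = 61/25.

61/25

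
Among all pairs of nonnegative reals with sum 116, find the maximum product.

3364

With x + y = 116, the product is P(x) = x(116 − x).
P'(x) = 116 − 2x = 0 gives x = 58; P'' = −2 < 0, so this is the maximum.
P = 58·58 = 3364.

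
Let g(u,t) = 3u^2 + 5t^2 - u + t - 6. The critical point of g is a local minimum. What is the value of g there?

∂g/∂u = 6u - 1 = 0 and ∂g/∂t = 10t + 1 = 0, so (u, t) = (1/6, -1/10).
The Hessian has g_{uu} = 6, g_{tt} = 10, g_{ut} = 0, giving D = 60 > 0 with g_{uu} > 0, so the point is a local minimum.
g(1/6, -1/10) = -92/15.

-92/15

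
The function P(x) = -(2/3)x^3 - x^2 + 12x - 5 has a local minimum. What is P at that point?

Critical points: P'(x) = -2x^2 - 2x + 12 vanishes at x = -3, 2.
Second-derivative test with P''(x) = -4x - 2: P''(-3) = 10 > 0 ⇒ local minimum; P''(2) = -10 < 0 ⇒ local maximum.
Thus P has its local minimum at x = -3, with value -32.

-32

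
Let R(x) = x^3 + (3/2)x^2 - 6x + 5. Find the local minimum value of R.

R'(x) = 3x^2 + 3x - 6 = 0 at x = -2, 1.
R''(x) = 6x + 3. R''(-2) = -9 < 0 ⇒ local maximum; R''(1) = 9 > 0 ⇒ local minimum.
The local minimum is R(1) = 3/2.

3/2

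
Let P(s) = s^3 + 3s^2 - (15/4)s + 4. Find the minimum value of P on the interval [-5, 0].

-109/4

The derivative is 3s^2 + 6s - 15/4, whose only zero in [-5, 0] is s = -5/2.
Evaluating at the critical points and endpoints: P(-5) = -109/4; P(-5/2) = 33/2; P(0) = 4.
Hence the absolute minimum is -109/4 at s = -5.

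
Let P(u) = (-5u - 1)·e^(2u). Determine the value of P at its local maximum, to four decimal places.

Differentiating with the product rule gives P'(u) = (-10u - 7)·e^(2u). Since e^(2u) > 0, the only critical point is u = -7/10.
P''(-7/10) has the same sign as -10 < 0, so this is a local maximum.
P(-7/10) = (5/2)·e^(-7/5) ≈ 0.6165.

0.6165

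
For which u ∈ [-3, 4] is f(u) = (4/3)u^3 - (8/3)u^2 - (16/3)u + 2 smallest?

-3

f'(u) = 4u^2 - (16/3)u - 16/3, which vanishes at u = -2/3 and u = 2.
Evaluating at the critical points and endpoints: f(-3) = -42, f(-2/3) = 322/81, f(2) = -26/3, f(4) = 70/3.
The minimum over the interval is -42, attained at u = -3.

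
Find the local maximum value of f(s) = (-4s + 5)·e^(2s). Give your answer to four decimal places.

8.9634

f'(s) = (-4)·e^(2s) + (-4s + 5)·2·e^(2s) = (-8s + 6)·e^(2s). Since e^(2s) > 0, the only critical point is s = 3/4.
f''(3/4) has the same sign as -8 < 0, so this is a local maximum.
f(3/4) = (2)·e^(3/2) ≈ 8.9634.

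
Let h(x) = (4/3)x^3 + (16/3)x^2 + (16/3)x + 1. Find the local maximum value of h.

1

Critical points: h'(x) = 4x^2 + (32/3)x + 16/3 vanishes at x = -2, -2/3.
h''(x) = 8x + 32/3. h''(-2) = -16/3 < 0 ⇒ local maximum; h''(-2/3) = 16/3 > 0 ⇒ local minimum.
So the local maximum value is h(-2) = 1.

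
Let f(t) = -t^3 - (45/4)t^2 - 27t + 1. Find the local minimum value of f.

f'(t) = -3t^2 - (45/2)t - 27. Setting f'(t) = 0 gives t ∈ {-6, -3/2}.
Since f''(t) = -6t - 45/2, we get f''(-6) = 27/2 > 0 ⇒ local minimum; f''(-3/2) = -27/2 < 0 ⇒ local maximum.
So the local minimum value is f(-6) = -26.

-26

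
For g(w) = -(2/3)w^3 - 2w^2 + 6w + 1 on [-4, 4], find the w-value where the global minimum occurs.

Differentiating, g'(w) = -2w^2 - 4w + 6; which vanishes at w = -3 and w = 1.
Compare values at every candidate in [-4, 4]: g(-4) = -37/3, g(-3) = -17, g(1) = 13/3, g(4) = -149/3.
The minimum over the interval is -149/3, attained at w = 4.

4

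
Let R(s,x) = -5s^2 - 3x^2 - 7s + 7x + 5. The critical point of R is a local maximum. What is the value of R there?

173/15

∂R/∂s = -10s - 7 = 0 and ∂R/∂x = -6x + 7 = 0, so (s, x) = (-7/10, 7/6).
The Hessian has R_{ss} = -10, R_{xx} = -6, R_{sx} = 0, giving D = 60 > 0 with R_{ss} < 0, so the point is a local maximum.
R(-7/10, 7/6) = 173/15.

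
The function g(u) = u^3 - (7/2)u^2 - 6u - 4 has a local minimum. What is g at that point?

g'(u) = 3u^2 - 7u - 6. Setting g'(u) = 0 gives u ∈ {-2/3, 3}.
g''(u) = 6u - 7. g''(-2/3) = -11 < 0 ⇒ local maximum; g''(3) = 11 > 0 ⇒ local minimum.
Thus g has its local minimum at u = 3, with value -53/2.

-53/2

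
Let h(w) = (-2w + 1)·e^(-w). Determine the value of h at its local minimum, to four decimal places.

-0.4463

Differentiating with the product rule gives h'(w) = (2w - 3)·e^(-w). Since e^(-w) > 0, the only critical point is w = 3/2.
h''(3/2) has the same sign as 2 > 0, so this is a local minimum.
h(3/2) = (-2)·e^(-3/2) ≈ -0.4463.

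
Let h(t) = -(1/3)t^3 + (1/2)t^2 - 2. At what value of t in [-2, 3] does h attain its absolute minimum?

The derivative is -t^2 + t, which vanishes at t = 0 and t = 1.
Candidates: h(-2) = 8/3,  h(0) = -2,  h(1) = -11/6,  h(3) = -13/2.
So the minimum is h(3) = -13/2.

3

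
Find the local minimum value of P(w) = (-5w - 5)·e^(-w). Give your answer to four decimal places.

Differentiating with the product rule gives P'(w) = (5w)·e^(-w). Since e^(-w) > 0, the only critical point is w = 0.
P''(0) has the same sign as 5 > 0, so this is a local minimum.
P(0) = (-5)·e^(0) ≈ -5.0000.

-5.0000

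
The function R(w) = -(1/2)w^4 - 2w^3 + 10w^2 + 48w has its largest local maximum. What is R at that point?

279/2

R'(w) = -2w^3 - 6w^2 + 20w + 48 = 0 at w = -4, -2, 3.
Second-derivative test with R''(w) = -6w^2 - 12w + 20: R''(-4) = -28 < 0 ⇒ local maximum; R''(-2) = 20 > 0 ⇒ local minimum; R''(3) = -70 < 0 ⇒ local maximum.
The largest local maximum is R(3) = 279/2.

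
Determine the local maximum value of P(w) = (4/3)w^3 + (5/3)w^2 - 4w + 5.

41/4

P'(w) = 4w^2 + (10/3)w - 4 = 0 at w = -3/2, 2/3.
P''(w) = 8w + 10/3. P''(-3/2) = -26/3 < 0 ⇒ local maximum; P''(2/3) = 26/3 > 0 ⇒ local minimum.
Thus P has its local maximum at w = -3/2, with value 41/4.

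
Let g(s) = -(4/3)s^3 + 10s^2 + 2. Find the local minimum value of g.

g'(s) = -4s^2 + 20s = 0 at s = 0, 5.
g''(s) = -8s + 20. g''(0) = 20 > 0 ⇒ local minimum; g''(5) = -20 < 0 ⇒ local maximum.
Thus g has its local minimum at s = 0, with value 2.

2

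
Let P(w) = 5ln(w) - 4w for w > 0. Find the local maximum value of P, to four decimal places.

-3.8843

P'(w) = 5/w − 4 = 0 gives w = 5/4.
P''(w) = -5/w², which is negative for w > 0, so this is a local maximum.
P(5/4) = 5·ln(5/4) - 5 ≈ -3.8843.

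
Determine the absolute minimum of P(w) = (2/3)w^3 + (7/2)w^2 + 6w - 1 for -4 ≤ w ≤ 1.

P'(w) = 2w^2 + 7w + 6, which vanishes at w = -2 and w = -3/2.
Compare values at every candidate in [-4, 1]: P(-4) = -35/3, P(-2) = -13/3, P(-3/2) = -35/8, P(1) = 55/6.
So the minimum is P(-4) = -35/3.

-35/3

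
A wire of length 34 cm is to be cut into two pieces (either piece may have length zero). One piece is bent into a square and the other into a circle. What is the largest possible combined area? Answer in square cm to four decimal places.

91.9916

Let x be the length used for the square. Square side x/4; circle radius (34−x)/(2π).
A(x) = (x/4)² + π·((34−x)/(2π))² = x²/16 + (34−x)²/(4π) for 0 ≤ x ≤ 34. A'(x) = x/8 − (34−x)/(2π) = 0 gives x = 4·34/(π+4) ≈ 19.0434.
A'' > 0, so the interior critical point is a minimum; the maximum is at an endpoint. A(0) = 91.9916 and A(34) = 72.2500, so the largest area is 91.9916.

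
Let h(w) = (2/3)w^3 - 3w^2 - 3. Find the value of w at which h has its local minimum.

3

h'(w) = 2w^2 - 6w = 0 at w = 0, 3.
Since h''(w) = 4w - 6, we get h''(0) = -6 < 0 ⇒ local maximum; h''(3) = 6 > 0 ⇒ local minimum.
The local minimum is h(3) = -12.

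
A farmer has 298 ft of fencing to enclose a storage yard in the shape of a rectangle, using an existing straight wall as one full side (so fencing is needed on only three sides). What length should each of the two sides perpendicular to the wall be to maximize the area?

149/2

Let the sides perpendicular to the wall have length x and the parallel side y, so 2x + y = 298 and the area is A = xy = x(298 − 2x).
A'(x) = 298 − 4x = 0 gives x = 149/2, and A''(x) = −4 < 0 confirms a maximum.
Then y = 298 − 2·149/2 = 149 and A = 22201/2.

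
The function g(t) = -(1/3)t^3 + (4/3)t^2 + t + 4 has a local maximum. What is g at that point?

10

g'(t) = -t^2 + (8/3)t + 1. Setting g'(t) = 0 gives t ∈ {-1/3, 3}.
Since g''(t) = -2t + 8/3, we get g''(-1/3) = 10/3 > 0 ⇒ local minimum; g''(3) = -10/3 < 0 ⇒ local maximum.
So the local maximum value is g(3) = 10.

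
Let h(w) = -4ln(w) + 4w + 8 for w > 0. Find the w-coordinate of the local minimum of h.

h'(w) = -4/w + 4 = 0 gives w = 1.
h''(w) = 4/w², which is positive for w > 0, so this is a local minimum.
h(1) = -4·ln(1) + 4 + 8 ≈ 12.0000.

1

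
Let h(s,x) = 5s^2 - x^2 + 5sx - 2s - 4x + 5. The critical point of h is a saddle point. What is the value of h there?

∂h/∂s = 10s + 5x - 2 = 0 and ∂h/∂x = 5s - 2x - 4 = 0, so (s, x) = (8/15, -2/3).
The Hessian has h_{ss} = 10, h_{xx} = -2, h_{sx} = 5, giving D = -45 < 0, so the point is a saddle point.
h(8/15, -2/3) = 29/5.

29/5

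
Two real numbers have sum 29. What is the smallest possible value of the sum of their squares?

With a + b = 29, a^2 + b^2 = a^2 + (29 − a)^2.
The derivative 2a − 2(29 − a) = 4a − 58 vanishes at a = 29/2; second derivative 4 > 0, a minimum.
The minimum is 2·(29/2)^2 = 841/2.

841/2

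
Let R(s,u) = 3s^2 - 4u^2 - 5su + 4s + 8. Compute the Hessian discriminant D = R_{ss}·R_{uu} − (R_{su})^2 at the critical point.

∂R/∂s = 6s - 5u + 4 = 0 and ∂R/∂u = -5s - 8u = 0, so (s, u) = (-32/73, 20/73).
The Hessian has R_{ss} = 6, R_{uu} = -8, R_{su} = -5, giving D = -73 < 0, so the point is a saddle point.
D = (6)·(-8) − (-5)^2 = -73.

-73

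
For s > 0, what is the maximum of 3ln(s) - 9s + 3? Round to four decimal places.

-3.2958

h'(s) = 3/s − 9 = 0 gives s = 1/3.
h''(s) = -3/s², which is negative for s > 0, so this is a local maximum.
h(1/3) = 3·ln(1/3) - 3 + 3 ≈ -3.2958.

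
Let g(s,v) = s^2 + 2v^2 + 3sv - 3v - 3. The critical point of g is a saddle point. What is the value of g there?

6

∂g/∂s = 2s + 3v = 0 and ∂g/∂v = 3s + 4v - 3 = 0, so (s, v) = (9, -6).
The Hessian has g_{ss} = 2, g_{vv} = 4, g_{sv} = 3, giving D = -1 < 0, so the point is a saddle point.
g(9, -6) = 6.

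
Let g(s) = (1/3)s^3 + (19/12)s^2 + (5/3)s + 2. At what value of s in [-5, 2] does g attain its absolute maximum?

2

Differentiating, g'(s) = s^2 + (19/6)s + 5/3; which vanishes at s = -5/2 and s = -2/3.
Candidates: g(-5) = -101/12, g(-5/2) = 121/48, g(-2/3) = 121/81, g(2) = 43/3.
Hence the absolute maximum is 43/3 at s = 2.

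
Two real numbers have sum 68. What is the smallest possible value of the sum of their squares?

2312

With a + b = 68, a^2 + b^2 = a^2 + (68 − a)^2.
The derivative 2a − 2(68 − a) = 4a − 136 vanishes at a = 34; second derivative 4 > 0, a minimum.
The minimum is 2·(34)^2 = 2312.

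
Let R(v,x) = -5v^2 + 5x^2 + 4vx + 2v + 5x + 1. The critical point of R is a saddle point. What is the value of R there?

-1/4

∂R/∂v = -10v + 4x + 2 = 0 and ∂R/∂x = 4v + 10x + 5 = 0, so (v, x) = (0, -1/2).
The Hessian has R_{vv} = -10, R_{xx} = 10, R_{vx} = 4, giving D = -116 < 0, so the point is a saddle point.
R(0, -1/2) = -1/4.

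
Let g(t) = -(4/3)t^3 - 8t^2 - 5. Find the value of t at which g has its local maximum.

0

g'(t) = -4t^2 - 16t. Setting g'(t) = 0 gives t ∈ {-4, 0}.
Second-derivative test with g''(t) = -8t - 16: g''(-4) = 16 > 0 ⇒ local minimum; g''(0) = -16 < 0 ⇒ local maximum.
The local maximum is g(0) = -5.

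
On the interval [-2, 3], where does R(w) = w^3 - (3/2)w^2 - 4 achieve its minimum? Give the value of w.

-2

R'(w) = 3w^2 - 3w, which vanishes at w = 0 and w = 1.
Compare values at every candidate in [-2, 3]: R(-2) = -18; R(0) = -4; R(1) = -9/2; R(3) = 19/2.
Hence the absolute minimum is -18 at w = -2.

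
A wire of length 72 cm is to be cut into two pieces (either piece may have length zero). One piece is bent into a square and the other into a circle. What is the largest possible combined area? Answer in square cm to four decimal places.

412.5296

Let x be the length used for the square. Square side x/4; circle radius (72−x)/(2π).
A(x) = (x/4)² + π·((72−x)/(2π))² = x²/16 + (72−x)²/(4π) for 0 ≤ x ≤ 72. A'(x) = x/8 − (72−x)/(2π) = 0 gives x = 4·72/(π+4) ≈ 40.3271.
A'' > 0, so the interior critical point is a minimum; the maximum is at an endpoint. A(0) = 412.5296 and A(72) = 324.0000, so the largest area is 412.5296.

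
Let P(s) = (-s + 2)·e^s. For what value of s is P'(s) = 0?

1

By the product rule, P'(s) = (-s + 1)·e^s. Since e^s > 0, the only critical point is s = 1.
P''(1) has the same sign as -1 < 0, so this is a local maximum.
P(1) = (1)·e^(1) ≈ 2.7183.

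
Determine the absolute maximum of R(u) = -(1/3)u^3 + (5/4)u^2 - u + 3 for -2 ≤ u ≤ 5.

38/3

The derivative is -u^2 + (5/2)u - 1, which vanishes at u = 1/2 and u = 2.
Compare values at every candidate in [-2, 5]: R(-2) = 38/3, R(1/2) = 133/48, R(2) = 10/3, R(5) = -149/12.
So the maximum is R(-2) = 38/3.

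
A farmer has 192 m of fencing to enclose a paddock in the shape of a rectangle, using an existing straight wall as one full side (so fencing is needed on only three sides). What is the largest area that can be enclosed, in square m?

4608

Let the sides perpendicular to the wall have length x and the parallel side y, so 2x + y = 192 and the area is A = xy = x(192 − 2x).
A'(x) = 192 − 4x = 0 gives x = 48, and A''(x) = −4 < 0 confirms a maximum.
Then y = 192 − 2·48 = 96 and A = 4608.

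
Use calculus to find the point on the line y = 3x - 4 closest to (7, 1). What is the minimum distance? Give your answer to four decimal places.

Minimize D(x)^2 = (x - 7)^2 + (3x - 5)^2.
d/dx[D^2] = 2(x - 7) + 2·3·(3x - 5) = 0 ⇒ x = 11/5.
Then y = 13/5 and the distance is √(128/5) ≈ 5.0596.

5.0596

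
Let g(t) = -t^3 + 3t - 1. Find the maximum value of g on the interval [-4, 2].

51

Differentiating, g'(t) = -3t^2 + 3; which vanishes at t = -1 and t = 1.
Compare values at every candidate in [-4, 2]: g(-4) = 51,  g(-1) = -3,  g(1) = 1,  g(2) = -3.
Hence the absolute maximum is 51 at t = -4.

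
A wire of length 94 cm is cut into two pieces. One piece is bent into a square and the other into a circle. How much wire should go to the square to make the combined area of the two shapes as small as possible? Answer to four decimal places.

52.6493

Let x be the length used for the square. Square side x/4; circle radius (94−x)/(2π).
A(x) = (x/4)² + π·((94−x)/(2π))² = x²/16 + (94−x)²/(4π) for 0 ≤ x ≤ 94. A'(x) = x/8 − (94−x)/(2π) = 0 gives x = 4·94/(π+4) ≈ 52.6493.
A'' = 1/8 + 1/(2π) > 0, so this gives the minimum combined area; x ≈ 52.6493 cm to the square.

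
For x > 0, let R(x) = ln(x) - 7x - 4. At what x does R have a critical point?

1/7

R'(x) = 1/x − 7 = 0 gives x = 1/7.
R''(x) = -1/x², which is negative for x > 0, so this is a local maximum.
R(1/7) = 1·ln(1/7) - 1 - 4 ≈ -6.9459.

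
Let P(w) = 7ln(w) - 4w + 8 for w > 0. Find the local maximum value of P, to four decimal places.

4.9173

P'(w) = 7/w − 4 = 0 gives w = 7/4.
P''(w) = -7/w², which is negative for w > 0, so this is a local maximum.
P(7/4) = 7·ln(7/4) - 7 + 8 ≈ 4.9173.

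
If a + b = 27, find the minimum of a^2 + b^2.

With a + b = 27, a^2 + b^2 = a^2 + (27 − a)^2.
The derivative 2a − 2(27 − a) = 4a − 54 vanishes at a = 27/2; second derivative 4 > 0, a minimum.
The minimum is 2·(27/2)^2 = 729/2.

729/2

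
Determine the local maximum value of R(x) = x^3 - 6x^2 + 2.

Critical points: R'(x) = 3x^2 - 12x vanishes at x = 0, 4.
Second-derivative test with R''(x) = 6x - 12: R''(0) = -12 < 0 ⇒ local maximum; R''(4) = 12 > 0 ⇒ local minimum.
So the local maximum value is R(0) = 2.

2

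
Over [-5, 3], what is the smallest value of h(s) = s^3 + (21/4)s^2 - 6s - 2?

Differentiating, h'(s) = 3s^2 + (21/2)s - 6; which vanishes at s = -4 and s = 1/2.
Candidates: h(-5) = 137/4, h(-4) = 42, h(1/2) = -57/16, h(3) = 217/4.
Hence the absolute minimum is -57/16 at s = 1/2.

-57/16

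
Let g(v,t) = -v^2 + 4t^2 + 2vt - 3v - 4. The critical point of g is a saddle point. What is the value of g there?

∂g/∂v = -2v + 2t - 3 = 0 and ∂g/∂t = 2v + 8t = 0, so (v, t) = (-6/5, 3/10).
The Hessian has g_{vv} = -2, g_{tt} = 8, g_{vt} = 2, giving D = -20 < 0, so the point is a saddle point.
g(-6/5, 3/10) = -11/5.

-11/5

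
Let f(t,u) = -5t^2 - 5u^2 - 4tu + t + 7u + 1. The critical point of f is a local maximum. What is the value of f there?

∂f/∂t = -10t - 4u + 1 = 0 and ∂f/∂u = -4t - 10u + 7 = 0, so (t, u) = (-3/14, 11/14).
The Hessian has f_{tt} = -10, f_{uu} = -10, f_{tu} = -4, giving D = 84 > 0 with f_{tt} < 0, so the point is a local maximum.
f(-3/14, 11/14) = 51/14.

51/14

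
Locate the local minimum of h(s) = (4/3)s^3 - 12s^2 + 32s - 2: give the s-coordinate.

h'(s) = 4s^2 - 24s + 32. Setting h'(s) = 0 gives s ∈ {2, 4}.
Second-derivative test with h''(s) = 8s - 24: h''(2) = -8 < 0 ⇒ local maximum; h''(4) = 8 > 0 ⇒ local minimum.
So the local minimum value is h(4) = 58/3.

4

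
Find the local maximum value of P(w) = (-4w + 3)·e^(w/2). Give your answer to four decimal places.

4.2821

By the product rule, P'(w) = (-2w - 5/2)·e^(w/2). Since e^(w/2) > 0, the only critical point is w = -5/4.
P''(-5/4) has the same sign as -2 < 0, so this is a local maximum.
P(-5/4) = (8)·e^(-5/8) ≈ 4.2821.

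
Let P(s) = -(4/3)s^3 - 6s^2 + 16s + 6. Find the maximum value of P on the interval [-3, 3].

44/3

P'(s) = -4s^2 - 12s + 16, whose only zero in [-3, 3] is s = 1.
Compare values at every candidate in [-3, 3]: P(-3) = -60,  P(1) = 44/3,  P(3) = -36.
The maximum over the interval is 44/3, attained at s = 1.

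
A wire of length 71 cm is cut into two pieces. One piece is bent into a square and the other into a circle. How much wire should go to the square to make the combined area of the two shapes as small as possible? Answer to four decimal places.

Let x be the length used for the square. Square side x/4; circle radius (71−x)/(2π).
A(x) = (x/4)² + π·((71−x)/(2π))² = x²/16 + (71−x)²/(4π) for 0 ≤ x ≤ 71. A'(x) = x/8 − (71−x)/(2π) = 0 gives x = 4·71/(π+4) ≈ 39.7670.
A'' = 1/8 + 1/(2π) > 0, so this gives the minimum combined area; x ≈ 39.7670 cm to the square.

39.7670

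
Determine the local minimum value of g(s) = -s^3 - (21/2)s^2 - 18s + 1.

g'(s) = -3s^2 - 21s - 18. Setting g'(s) = 0 gives s ∈ {-6, -1}.
g''(s) = -6s - 21. g''(-6) = 15 > 0 ⇒ local minimum; g''(-1) = -15 < 0 ⇒ local maximum.
So the local minimum value is g(-6) = -53.

-53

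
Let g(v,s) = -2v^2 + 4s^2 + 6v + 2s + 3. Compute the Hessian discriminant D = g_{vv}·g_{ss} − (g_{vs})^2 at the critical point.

-32

∂g/∂v = -4v + 6 = 0 and ∂g/∂s = 8s + 2 = 0, so (v, s) = (3/2, -1/4).
The Hessian has g_{vv} = -4, g_{ss} = 8, g_{vs} = 0, giving D = -32 < 0, so the point is a saddle point.
D = (-4)·(8) − (0)^2 = -32.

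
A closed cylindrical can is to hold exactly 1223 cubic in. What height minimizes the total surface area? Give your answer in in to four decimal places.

With radius r and height h, πr²h = 1223 so h = 1223/(πr²), and S(r) = 2πr² + 2πrh = 2πr² + 2·1223/r.
S'(r) = 4πr − 2·1223/r² = 0 ⇒ r³ = 1223/(2π), so r ≈ 5.7954 and h = 2r ≈ 11.5908.
S''(r) = 4π + 4·1223/r³ > 0, so this is the minimum; S ≈ 633.0901.

11.5908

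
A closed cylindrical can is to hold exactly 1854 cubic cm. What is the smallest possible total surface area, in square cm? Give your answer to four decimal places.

With radius r and height h, πr²h = 1854 so h = 1854/(πr²), and S(r) = 2πr² + 2πrh = 2πr² + 2·1854/r.
S'(r) = 4πr − 2·1854/r² = 0 ⇒ r³ = 1854/(2π), so r ≈ 6.6575 and h = 2r ≈ 13.3150.
S''(r) = 4π + 4·1854/r³ > 0, so this is the minimum; S ≈ 835.4511.

835.4511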